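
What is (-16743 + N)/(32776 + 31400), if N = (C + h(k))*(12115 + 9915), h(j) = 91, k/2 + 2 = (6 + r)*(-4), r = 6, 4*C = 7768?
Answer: 44770247/64176 ≈ 697.62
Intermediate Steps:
C = 1942 (C = (¼)*7768 = 1942)
k = -100 (k = -4 + 2*((6 + 6)*(-4)) = -4 + 2*(12*(-4)) = -4 + 2*(-48) = -4 - 96 = -100)
N = 44786990 (N = (1942 + 91)*(12115 + 9915) = 2033*22030 = 44786990)
(-16743 + N)/(32776 + 31400) = (-16743 + 44786990)/(32776 + 31400) = 44770247/64176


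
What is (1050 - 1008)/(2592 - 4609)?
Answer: -42/2017 ≈ -0.020823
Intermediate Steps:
(1050 - 1008)/(2592 - 4609) = 42/(-2017) = 42*(-1/2017) = -42/2017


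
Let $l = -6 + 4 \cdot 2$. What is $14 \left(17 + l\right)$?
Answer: $266$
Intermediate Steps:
$l = 2$ ($l = -6 + 8 = 2$)
$14 \left(17 + l\right) = 14 \left(17 + 2\right) = 14 \cdot 19 = 266$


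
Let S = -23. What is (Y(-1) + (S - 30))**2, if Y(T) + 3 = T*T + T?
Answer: 3136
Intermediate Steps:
Y(T) = -3 + T + T**2 (Y(T) = -3 + (T*T + T) = -3 + (T**2 + T) = -3 + (T + T**2) = -3 + T + T**2)
(Y(-1) + (S - 30))**2 = ((-3 - 1 + (-1)**2) + (-23 - 30))**2 = ((-3 - 1 + 1) - 53)**2 = (-3 - 53)**2 = (-56)**2 = 3136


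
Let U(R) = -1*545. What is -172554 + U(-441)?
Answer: -173099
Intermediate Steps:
U(R) = -545
-172554 + U(-441) = -172554 - 545 = -173099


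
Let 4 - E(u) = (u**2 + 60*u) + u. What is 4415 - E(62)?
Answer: 12037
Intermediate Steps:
E(u) = 4 - u**2 - 61*u (E(u) = 4 - ((u**2 + 60*u) + u) = 4 - (u**2 + 61*u) = 4 + (-u**2 - 61*u) = 4 - u**2 - 61*u)
4415 - E(62) = 4415 - (4 - 1*62**2 - 61*62) = 4415 - (4 - 1*3844 - 3782) = 4415 - (4 - 3844 - 3782) = 4415 - 1*(-7622) = 4415 + 7622 = 12037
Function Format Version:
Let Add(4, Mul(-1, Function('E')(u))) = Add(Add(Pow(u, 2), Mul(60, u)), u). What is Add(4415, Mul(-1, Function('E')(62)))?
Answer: 12037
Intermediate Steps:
Function('E')(u) = Add(4, Mul(-1, Pow(u, 2)), Mul(-61, u)) (Function('E')(u) = Add(4, Mul(-1, Add(Add(Pow(u, 2), Mul(60, u)), u))) = Add(4, Mul(-1, Add(Pow(u, 2), Mul(61, u)))) = Add(4, Add(Mul(-1, Pow(u, 2)), Mul(-61, u))) = Add(4, Mul(-1, Pow(u, 2)), Mul(-61, u)))
Add(4415, Mul(-1, Function('E')(62))) = Add(4415, Mul(-1, Add(4, Mul(-1, Pow(62, 2)), Mul(-61, 62)))) = Add(4415, Mul(-1, Add(4, Mul(-1, 3844), -3782))) = Add(4415, Mul(-1, Add(4, -3844, -3782))) = Add(4415, Mul(-1, -7622)) = Add(4415, 7622) = 12037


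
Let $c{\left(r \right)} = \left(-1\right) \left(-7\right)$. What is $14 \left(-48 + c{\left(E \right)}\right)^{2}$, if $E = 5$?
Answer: $23534$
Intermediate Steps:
$c{\left(r \right)} = 7$
$14 \left(-48 + c{\left(E \right)}\right)^{2} = 14 \left(-48 + 7\right)^{2} = 14 \left(-41\right)^{2} = 14 \cdot 1681 = 23534$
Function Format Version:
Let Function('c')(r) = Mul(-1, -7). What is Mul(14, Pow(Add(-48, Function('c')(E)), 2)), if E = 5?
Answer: 23534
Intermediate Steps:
Function('c')(r) = 7
Mul(14, Pow(Add(-48, Function('c')(E)), 2)) = Mul(14, Pow(Add(-48, 7), 2)) = Mul(14, Pow(-41, 2)) = Mul(14, 1681) = 23534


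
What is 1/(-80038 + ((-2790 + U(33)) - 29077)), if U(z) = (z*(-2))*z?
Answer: -1/114083 ≈ -8.7655e-6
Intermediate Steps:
U(z) = -2*z² (U(z) = (-2*z)*z = -2*z²)
1/(-80038 + ((-2790 + U(33)) - 29077)) = 1/(-80038 + ((-2790 - 2*33²) - 29077)) = 1/(-80038 + ((-2790 - 2*1089) - 29077)) = 1/(-80038 + ((-2790 - 2178) - 29077)) = 1/(-80038 + (-4968 - 29077)) = 1/(-80038 - 34045) = 1/(-114083) = -1/114083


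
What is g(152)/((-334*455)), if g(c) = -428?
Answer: 214/75985 ≈ 0.0028163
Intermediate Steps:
g(152)/((-334*455)) = -428/((-334*455)) = -428/(-151970) = -428*(-1/151970) = 214/75985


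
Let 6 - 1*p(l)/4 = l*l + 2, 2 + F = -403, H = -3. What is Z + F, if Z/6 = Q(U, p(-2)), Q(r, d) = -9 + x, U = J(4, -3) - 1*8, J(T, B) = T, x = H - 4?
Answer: -501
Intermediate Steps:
F = -405 (F = -2 - 403 = -405)
x = -7 (x = -3 - 4 = -7)
p(l) = 16 - 4*l**2 (p(l) = 24 - 4*(l*l + 2) = 24 - 4*(l**2 + 2) = 24 - 4*(2 + l**2) = 24 + (-8 - 4*l**2) = 16 - 4*l**2)
U = -4 (U = 4 - 1*8 = 4 - 8 = -4)
Q(r, d) = -16 (Q(r, d) = -9 - 7 = -16)
Z = -96 (Z = 6*(-16) = -96)
Z + F = -96 - 405 = -501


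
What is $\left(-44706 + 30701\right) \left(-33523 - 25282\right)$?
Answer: $823564025$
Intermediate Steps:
$\left(-44706 + 30701\right) \left(-33523 - 25282\right) = \left(-14005\right) \left(-58805\right) = 823564025$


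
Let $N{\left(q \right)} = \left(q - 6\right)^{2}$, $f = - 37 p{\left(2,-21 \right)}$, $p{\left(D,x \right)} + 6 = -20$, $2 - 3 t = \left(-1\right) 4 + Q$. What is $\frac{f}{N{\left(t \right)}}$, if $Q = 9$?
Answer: $\frac{962}{49} \approx 19.633$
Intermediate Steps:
$t = -1$ ($t = \frac{2}{3} - \frac{\left(-1\right) 4 + 9}{3} = \frac{2}{3} - \frac{-4 + 9}{3} = \frac{2}{3} - \frac{5}{3} = -1$)
$p{\left(D,x \right)} = -26$ ($p{\left(D,x \right)} = -6 - 20 = -26$)
$f = 962$ ($f = \left(-37\right) \left(-26\right) = 962$)
$N{\left(q \right)} = \left(-6 + q\right)^{2}$
$\frac{f}{N{\left(t \right)}} = \frac{962}{\left(-6 - 1\right)^{2}} = \frac{962}{\left(-7\right)^{2}} = \frac{962}{49}$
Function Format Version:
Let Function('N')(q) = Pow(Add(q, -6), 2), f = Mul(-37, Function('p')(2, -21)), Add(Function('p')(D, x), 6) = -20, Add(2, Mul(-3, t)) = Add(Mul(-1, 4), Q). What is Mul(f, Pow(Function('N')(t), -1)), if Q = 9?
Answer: Rational(962, 49) ≈ 19.633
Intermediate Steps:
t = -1 (t = Add(Rational(2, 3), Mul(Rational(-1, 3), Add(Mul(-1, 4), 9))) = Add(Rational(2, 3), Mul(Rational(-1, 3), Add(-4, 9))) = Add(Rational(2, 3), Mul(Rational(-1, 3), 5)) = Add(Rational(2, 3), Rational(-5, 3)) = -1)
Function('p')(D, x) = -26 (Function('p')(D, x) = Add(-6, -20) = -26)
f = 962 (f = Mul(-37, -26) = 962)
Function('N')(q) = Pow(Add(-6, q), 2)
Mul(f, Pow(Function('N')(t), -1)) = Mul(962, Pow(Pow(Add(-6, -1), 2), -1)) = Mul(962, Pow(Pow(-7, 2), -1)) = Mul(962, Pow(49, -1)) = Mul(962, Rational(1, 49)) = Rational(962, 49)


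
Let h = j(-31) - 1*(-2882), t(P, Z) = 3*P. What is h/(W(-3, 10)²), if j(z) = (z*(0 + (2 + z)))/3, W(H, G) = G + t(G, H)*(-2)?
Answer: 1909/1500 ≈ 1.2727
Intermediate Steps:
W(H, G) = -5*G (W(H, G) = G + (3*G)*(-2) = G - 6*G = -5*G)
j(z) = z*(2 + z)/3 (j(z) = (z*(2 + z))*(⅓) = z*(2 + z)/3)
h = 9545/3 (h = (⅓)*(-31)*(2 - 31) - 1*(-2882) = (⅓)*(-31)*(-29) + 2882 = 899/3 + 2882 = 9545/3 ≈ 3181.7)
h/(W(-3, 10)²) = 9545/(3*((-5*10)²)) = 9545/(3*((-50)²)) = (9545/3)/2500 = (9545/3)*(1/2500) = 1909/1500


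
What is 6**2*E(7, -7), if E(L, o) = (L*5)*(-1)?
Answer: -1260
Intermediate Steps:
E(L, o) = -5*L (E(L, o) = (5*L)*(-1) = -5*L)
6**2*E(7, -7) = 6**2*(-5*7) = 36*(-35) = -1260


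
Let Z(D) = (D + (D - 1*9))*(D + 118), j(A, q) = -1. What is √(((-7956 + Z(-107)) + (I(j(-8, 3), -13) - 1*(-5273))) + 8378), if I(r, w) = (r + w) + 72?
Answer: 10*√33 ≈ 57.446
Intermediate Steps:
I(r, w) = 72 + r + w
Z(D) = (-9 + 2*D)*(118 + D) (Z(D) = (D + (D - 9))*(118 + D) = (D + (-9 + D))*(118 + D) = (-9 + 2*D)*(118 + D))
√(((-7956 + Z(-107)) + (I(j(-8, 3), -13) - 1*(-5273))) + 8378) = √(((-7956 + (-1062 + 2*(-107)² + 227*(-107))) + ((72 - 1 - 13) - 1*(-5273))) + 8378) = √(((-7956 + (-1062 + 2*11449 - 24289)) + (58 + 5273)) + 8378) = √(((-7956 + (-1062 + 22898 - 24289)) + 5331) + 8378) = √(((-7956 - 2453) + 5331) + 8378) = √((-10409 + 5331) + 8378) = √(-5078 + 8378) = √3300 = 10*√33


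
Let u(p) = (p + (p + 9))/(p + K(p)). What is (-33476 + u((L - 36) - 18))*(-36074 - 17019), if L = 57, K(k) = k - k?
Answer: 1777075803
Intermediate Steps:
K(k) = 0
u(p) = (9 + 2*p)/p (u(p) = (p + (p + 9))/(p + 0) = (p + (9 + p))/p = (9 + 2*p)/p)
(-33476 + u((L - 36) - 18))*(-36074 - 17019) = (-33476 + (2 + 9/((57 - 36) - 18)))*(-36074 - 17019) = (-33476 + (2 + 9/(21 - 18)))*(-53093) = (-33476 + (2 + 9/3))*(-53093) = (-33476 + (2 + 9*(⅓)))*(-53093) = (-33476 + (2 + 3))*(-53093) = (-33476 + 5)*(-53093) = -33471*(-53093) = 1777075803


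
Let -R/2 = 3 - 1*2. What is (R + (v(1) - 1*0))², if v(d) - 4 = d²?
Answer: 9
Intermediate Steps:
R = -2 (R = -2*(3 - 1*2) = -2*(3 - 2) = -2*1 = -2)
v(d) = 4 + d²
(R + (v(1) - 1*0))² = (-2 + ((4 + 1²) - 1*0))² = (-2 + ((4 + 1) + 0))² = (-2 + (5 + 0))² = (-2 + 5)² = 3² = 9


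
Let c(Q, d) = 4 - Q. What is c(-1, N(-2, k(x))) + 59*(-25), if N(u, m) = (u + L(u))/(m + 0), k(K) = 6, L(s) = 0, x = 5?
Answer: -1470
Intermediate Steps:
N(u, m) = u/m (N(u, m) = (u + 0)/(m + 0) = u/m)
c(-1, N(-2, k(x))) + 59*(-25) = (4 - 1*(-1)) + 59*(-25) = (4 + 1) - 1475 = 5 - 1475 = -1470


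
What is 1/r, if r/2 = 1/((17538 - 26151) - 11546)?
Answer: -20159/2 ≈ -10080.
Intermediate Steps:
r = -2/20159 (r = 2/((17538 - 26151) - 11546) = 2/(-8613 - 11546) = 2/(-20159) = 2*(-1/20159) = -2/20159 ≈ -9.9211e-5)
1/r = 1/(-2/20159) = -20159/2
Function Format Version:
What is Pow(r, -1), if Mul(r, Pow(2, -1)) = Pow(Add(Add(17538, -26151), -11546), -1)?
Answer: Rational(-20159, 2) ≈ -10080.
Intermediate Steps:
r = Rational(-2, 20159) (r = Mul(2, Pow(Add(Add(17538, -26151), -11546), -1)) = Mul(2, Pow(Add(-8613, -11546), -1)) = Mul(2, Pow(-20159, -1)) = Mul(2, Rational(-1, 20159)) = Rational(-2, 20159) ≈ -9.9211e-5)
Pow(r, -1) = Pow(Rational(-2, 20159), -1) = Rational(-20159, 2)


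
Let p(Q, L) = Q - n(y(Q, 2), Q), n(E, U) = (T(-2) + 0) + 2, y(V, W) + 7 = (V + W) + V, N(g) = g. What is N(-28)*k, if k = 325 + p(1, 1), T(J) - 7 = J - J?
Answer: -8876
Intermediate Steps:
T(J) = 7 (T(J) = 7 + (J - J) = 7 + 0 = 7)
y(V, W) = -7 + W + 2*V (y(V, W) = -7 + ((V + W) + V) = -7 + (W + 2*V) = -7 + W + 2*V)
n(E, U) = 9 (n(E, U) = (7 + 0) + 2 = 7 + 2 = 9)
p(Q, L) = -9 + Q (p(Q, L) = Q - 1*9 = Q - 9 = -9 + Q)
k = 317 (k = 325 + (-9 + 1) = 325 - 8 = 317)
N(-28)*k = -28*317 = -8876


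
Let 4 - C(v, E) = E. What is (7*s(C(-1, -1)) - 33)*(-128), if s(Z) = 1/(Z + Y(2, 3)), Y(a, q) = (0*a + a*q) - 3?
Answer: 4112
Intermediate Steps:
C(v, E) = 4 - E
Y(a, q) = -3 + a*q (Y(a, q) = (0 + a*q) - 3 = a*q - 3 = -3 + a*q)
s(Z) = 1/(3 + Z) (s(Z) = 1/(Z + (-3 + 2*3)) = 1/(Z + (-3 + 6)) = 1/(Z + 3) = 1/(3 + Z))
(7*s(C(-1, -1)) - 33)*(-128) = (7/(3 + (4 - 1*(-1))) - 33)*(-128) = (7/(3 + (4 + 1)) - 33)*(-128) = (7/(3 + 5) - 33)*(-128) = (7/8 - 33)*(-128) = -257/8*(-128) = 4112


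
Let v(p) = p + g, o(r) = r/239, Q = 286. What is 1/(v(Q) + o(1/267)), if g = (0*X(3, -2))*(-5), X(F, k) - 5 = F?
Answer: 63813/18250519 ≈ 0.0034965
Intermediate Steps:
X(F, k) = 5 + F
g = 0 (g = (0*(5 + 3))*(-5) = (0*8)*(-5) = 0*(-5) = 0)
o(r) = r/239 (o(r) = r*(1/239) = r/239)
v(p) = p (v(p) = p + 0 = p)
1/(v(Q) + o(1/267)) = 1/(286 + (1/239)/267) = 1/(286 + (1/239)*(1/267)) = 1/(286 + 1/63813) = 1/(18250519/63813) = 63813/18250519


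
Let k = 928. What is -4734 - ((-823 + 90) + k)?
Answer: -4929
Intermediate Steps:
-4734 - ((-823 + 90) + k) = -4734 - ((-823 + 90) + 928) = -4734 - (-733 + 928) = -4734 - 1*195 = -4734 - 195 = -4929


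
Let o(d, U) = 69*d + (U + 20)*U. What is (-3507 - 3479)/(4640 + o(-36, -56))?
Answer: -499/298 ≈ -1.6745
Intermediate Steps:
o(d, U) = 69*d + U*(20 + U) (o(d, U) = 69*d + (20 + U)*U = 69*d + U*(20 + U))
(-3507 - 3479)/(4640 + o(-36, -56)) = (-3507 - 3479)/(4640 + ((-56)**2 + 20*(-56) + 69*(-36))) = -6986/(4640 + (3136 - 1120 - 2484)) = -6986/(4640 - 468) = -6986/4172 = -6986*1/4172 = -499/298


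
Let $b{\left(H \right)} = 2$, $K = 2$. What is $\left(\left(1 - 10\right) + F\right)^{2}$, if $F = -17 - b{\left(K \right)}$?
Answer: $784$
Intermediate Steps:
$F = -19$ ($F = -17 - 2 = -19$)
$\left(\left(1 - 10\right) + F\right)^{2} = \left(\left(1 - 10\right) - 19\right)^{2} = \left(-9 - 19\right)^{2} = \left(-28\right)^{2} = 784$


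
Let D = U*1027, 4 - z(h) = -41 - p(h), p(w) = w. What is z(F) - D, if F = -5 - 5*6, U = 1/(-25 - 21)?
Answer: 1487/46 ≈ 32.326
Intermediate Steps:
U = -1/46 (U = 1/(-46) = -1/46 ≈ -0.021739)
F = -35 (F = -5 - 30 = -35)
z(h) = 45 + h (z(h) = 4 - (-41 - h) = 4 + (41 + h) = 45 + h)
D = -1027/46 (D = -1/46*1027 = -1027/46 ≈ -22.326)
z(F) - D = (45 - 35) - 1*(-1027/46) = 10 + 1027/46 = 1487/46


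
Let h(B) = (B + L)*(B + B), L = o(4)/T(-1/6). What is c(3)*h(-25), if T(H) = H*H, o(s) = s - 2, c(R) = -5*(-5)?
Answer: -58750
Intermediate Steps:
c(R) = 25
o(s) = -2 + s
T(H) = H²
L = 72 (L = (-2 + 4)/((-1/6)²) = 2/((-1*⅙)²) = 2/((-⅙)²) = 2/(1/36) = 2*36 = 72)
h(B) = 2*B*(72 + B) (h(B) = (B + 72)*(B + B) = (72 + B)*(2*B) = 2*B*(72 + B))
c(3)*h(-25) = 25*(2*(-25)*(72 - 25)) = 25*(2*(-25)*47) = 25*(-2350) = -58750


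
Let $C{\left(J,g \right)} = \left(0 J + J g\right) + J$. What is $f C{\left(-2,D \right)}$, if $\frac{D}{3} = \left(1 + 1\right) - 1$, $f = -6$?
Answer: $48$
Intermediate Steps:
$D = 3$ ($D = 3 \left(\left(1 + 1\right) - 1\right) = 3 \left(2 - 1\right) = 3 \cdot 1 = 3$)
$C{\left(J,g \right)} = J + J g$ ($C{\left(J,g \right)} = \left(0 + J g\right) + J = J g + J = J + J g$)
$f C{\left(-2,D \right)} = - 6 \left(- 2 \left(1 + 3\right)\right) = - 6 \left(\left(-2\right) 4\right) = \left(-6\right) \left(-8\right) = 48$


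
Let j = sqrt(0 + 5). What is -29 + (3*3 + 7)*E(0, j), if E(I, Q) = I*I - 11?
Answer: -205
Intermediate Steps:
j = sqrt(5) ≈ 2.2361
E(I, Q) = -11 + I**2 (E(I, Q) = I**2 - 11 = -11 + I**2)
-29 + (3*3 + 7)*E(0, j) = -29 + (3*3 + 7)*(-11 + 0**2) = -29 + (9 + 7)*(-11 + 0) = -29 + 16*(-11) = -29 - 176 = -205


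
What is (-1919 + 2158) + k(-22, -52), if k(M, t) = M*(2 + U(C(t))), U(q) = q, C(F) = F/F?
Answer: 173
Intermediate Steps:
C(F) = 1
k(M, t) = 3*M (k(M, t) = M*(2 + 1) = M*3 = 3*M)
(-1919 + 2158) + k(-22, -52) = (-1919 + 2158) + 3*(-22) = 239 - 66 = 173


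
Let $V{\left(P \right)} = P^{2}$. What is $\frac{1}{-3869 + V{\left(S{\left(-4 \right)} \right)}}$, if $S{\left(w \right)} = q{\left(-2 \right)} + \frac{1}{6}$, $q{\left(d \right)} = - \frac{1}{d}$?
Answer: $- \frac{9}{34817} \approx -0.00025849$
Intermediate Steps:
$S{\left(w \right)} = \frac{2}{3}$ ($S{\left(w \right)} = - \frac{1}{-2} + \frac{1}{6} = \left(-1\right) \left(- \frac{1}{2}\right) + \frac{1}{6} = \frac{1}{2} + \frac{1}{6} = \frac{2}{3}$)
$\frac{1}{-3869 + V{\left(S{\left(-4 \right)} \right)}} = \frac{1}{-3869 + \left(\frac{2}{3}\right)^{2}} = \frac{1}{-3869 + \frac{4}{9}} = \frac{1}{- \frac{34817}{9}} = - \frac{9}{34817}$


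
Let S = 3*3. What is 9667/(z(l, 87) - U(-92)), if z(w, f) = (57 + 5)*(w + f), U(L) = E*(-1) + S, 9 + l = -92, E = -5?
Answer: -1381/126 ≈ -10.960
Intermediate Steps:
S = 9
l = -101 (l = -9 - 92 = -101)
U(L) = 14 (U(L) = -5*(-1) + 9 = 5 + 9 = 14)
z(w, f) = 62*f + 62*w (z(w, f) = 62*(f + w) = 62*f + 62*w)
9667/(z(l, 87) - U(-92)) = 9667/((62*87 + 62*(-101)) - 1*14) = 9667/((5394 - 6262) - 14) = 9667/(-868 - 14) = 9667/(-882) = 9667*(-1/882) = -1381/126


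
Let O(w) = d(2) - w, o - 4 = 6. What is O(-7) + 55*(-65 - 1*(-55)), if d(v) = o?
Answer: -533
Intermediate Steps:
o = 10 (o = 4 + 6 = 10)
d(v) = 10
O(w) = 10 - w
O(-7) + 55*(-65 - 1*(-55)) = (10 - 1*(-7)) + 55*(-65 - 1*(-55)) = (10 + 7) + 55*(-65 + 55) = 17 + 55*(-10) = 17 - 550 = -533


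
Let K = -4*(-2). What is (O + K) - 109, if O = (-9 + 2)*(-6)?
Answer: -59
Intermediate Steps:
K = 8
O = 42 (O = -7*(-6) = 42)
(O + K) - 109 = (42 + 8) - 109 = 50 - 109 = -59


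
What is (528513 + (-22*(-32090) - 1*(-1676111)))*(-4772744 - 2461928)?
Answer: -21057265261888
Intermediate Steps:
(528513 + (-22*(-32090) - 1*(-1676111)))*(-4772744 - 2461928) = (528513 + (705980 + 1676111))*(-7234672) = (528513 + 2382091)*(-7234672) = 2910604*(-7234672) = -21057265261888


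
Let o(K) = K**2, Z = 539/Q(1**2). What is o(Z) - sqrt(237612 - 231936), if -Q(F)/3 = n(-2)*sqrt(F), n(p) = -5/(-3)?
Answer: 290521/25 - 2*sqrt(1419) ≈ 11546.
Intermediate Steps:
n(p) = 5/3 (n(p) = -5*(-1/3) = 5/3)
Q(F) = -5*sqrt(F)
Z = -539/5 (Z = 539/((-5*sqrt(1**2))) = 539/((-5*sqrt(1))) = 539/((-5*1)) = 539/(-5) = 539*(-1/5) = -539/5 ≈ -107.80)
o(Z) - sqrt(237612 - 231936) = (-539/5)**2 - sqrt(237612 - 231936) = 290521/25 - sqrt(5676) = 290521/25 - 2*sqrt(1419)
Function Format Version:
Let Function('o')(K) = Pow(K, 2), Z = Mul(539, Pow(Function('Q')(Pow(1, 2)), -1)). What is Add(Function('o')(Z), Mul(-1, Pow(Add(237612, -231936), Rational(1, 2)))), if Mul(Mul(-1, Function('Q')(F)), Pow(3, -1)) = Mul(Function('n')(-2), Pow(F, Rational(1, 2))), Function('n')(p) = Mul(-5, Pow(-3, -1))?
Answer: Add(Rational(290521, 25), Mul(-2, Pow(1419, Rational(1, 2)))) ≈ 11546.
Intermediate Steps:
Function('n')(p) = Rational(5, 3) (Function('n')(p) = Mul(-5, Rational(-1, 3)) = Rational(5, 3))
Function('Q')(F) = Mul(-5, Pow(F, Rational(1, 2))) (Function('Q')(F) = Mul(-3, Mul(Rational(5, 3), Pow(F, Rational(1, 2)))) = Mul(-5, Pow(F, Rational(1, 2))))
Z = Rational(-539, 5) (Z = Mul(539, Pow(Mul(-5, Pow(Pow(1, 2), Rational(1, 2))), -1)) = Mul(539, Pow(Mul(-5, Pow(1, Rational(1, 2))), -1)) = Mul(539, Pow(Mul(-5, 1), -1)) = Mul(539, Pow(-5, -1)) = Mul(539, Rational(-1, 5)) = Rational(-539, 5) ≈ -107.80)
Add(Function('o')(Z), Mul(-1, Pow(Add(237612, -231936), Rational(1, 2)))) = Add(Pow(Rational(-539, 5), 2), Mul(-1, Pow(Add(237612, -231936), Rational(1, 2)))) = Add(Rational(290521, 25), Mul(-1, Pow(5676, Rational(1, 2)))) = Add(Rational(290521, 25), Mul(-1, Mul(2, Pow(1419, Rational(1, 2))))) = Add(Rational(290521, 25), Mul(-2, Pow(1419, Rational(1, 2))))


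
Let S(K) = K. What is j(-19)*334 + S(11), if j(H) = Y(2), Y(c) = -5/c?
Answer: -824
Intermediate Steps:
j(H) = -5/2
j(-19)*334 + S(11) = -5/2*334 + 11 = -835 + 11 = -824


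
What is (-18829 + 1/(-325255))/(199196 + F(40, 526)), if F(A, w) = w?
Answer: -3062113198/32480289555 ≈ -0.094276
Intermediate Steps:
(-18829 + 1/(-325255))/(199196 + F(40, 526)) = (-18829 + 1/(-325255))/(199196 + 526) = (-18829 - 1/325255)/199722 = -6124226396/325255*1/199722 = -3062113198/32480289555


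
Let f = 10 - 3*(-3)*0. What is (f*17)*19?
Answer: 3230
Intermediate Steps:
f = 10 (f = 10 + 9*0 = 10 + 0 = 10)
(f*17)*19 = (10*17)*19 = 170*19 = 3230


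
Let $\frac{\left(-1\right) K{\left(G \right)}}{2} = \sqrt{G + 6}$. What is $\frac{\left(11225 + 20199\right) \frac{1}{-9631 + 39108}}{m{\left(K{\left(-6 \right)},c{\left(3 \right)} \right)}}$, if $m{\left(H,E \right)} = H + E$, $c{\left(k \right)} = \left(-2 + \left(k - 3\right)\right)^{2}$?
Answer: $\frac{7856}{29477} \approx 0.26651$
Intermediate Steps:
$K{\left(G \right)} = - 2 \sqrt{6 + G}$ ($K{\left(G \right)} = - 2 \sqrt{G + 6} = - 2 \sqrt{6 + G}$)
$c{\left(k \right)} = \left(-5 + k\right)^{2}$ ($c{\left(k \right)} = \left(-2 + \left(k - 3\right)\right)^{2} = \left(-2 + \left(-3 + k\right)\right)^{2} = \left(-5 + k\right)^{2}$)
$m{\left(H,E \right)} = E + H$
$\frac{\left(11225 + 20199\right) \frac{1}{-9631 + 39108}}{m{\left(K{\left(-6 \right)},c{\left(3 \right)} \right)}} = \frac{\left(11225 + 20199\right) \frac{1}{-9631 + 39108}}{\left(-5 + 3\right)^{2} - 2 \sqrt{6 - 6}} = \frac{31424 \cdot \frac{1}{29477}}{\left(-2\right)^{2} - 2 \sqrt{0}} = \frac{31424 \cdot \frac{1}{29477}}{4 - 0} = \frac{31424}{29477 \left(4 + 0\right)} = \frac{31424}{29477 \cdot 4} = \frac{31424}{29477} \cdot \frac{1}{4} = \frac{7856}{29477}$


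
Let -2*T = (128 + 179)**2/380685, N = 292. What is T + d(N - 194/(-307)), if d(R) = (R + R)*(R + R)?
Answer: 24579652845903119/71758361130 ≈ 3.4253e+5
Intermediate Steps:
d(R) = 4*R**2 (d(R) = (2*R)*(2*R) = 4*R**2)
T = -94249/761370 (T = -(128 + 179)**2/(2*380685) = -307**2/(2*380685) = -94249/(2*380685) = -1/2*94249/380685 = -94249/761370 ≈ -0.12379)
T + d(N - 194/(-307)) = -94249/761370 + 4*(292 - 194/(-307))**2 = -94249/761370 + 4*(292 - 194*(-1/307))**2 = -94249/761370 + 4*(292 + 194/307)**2 = -94249/761370 + 4*(89838/307)**2 = -94249/761370 + 4*(8070866244/94249) = -94249/761370 + 32283464976/94249 = 24579652845903119/71758361130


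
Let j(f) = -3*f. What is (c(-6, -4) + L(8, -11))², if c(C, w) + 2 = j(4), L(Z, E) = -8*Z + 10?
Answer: 4624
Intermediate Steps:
L(Z, E) = 10 - 8*Z
c(C, w) = -14 (c(C, w) = -2 - 3*4 = -2 - 12 = -14)
(c(-6, -4) + L(8, -11))² = (-14 + (10 - 8*8))² = (-14 + (10 - 64))² = (-14 - 54)² = (-68)² = 4624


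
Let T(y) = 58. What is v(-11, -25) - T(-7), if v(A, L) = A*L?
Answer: 217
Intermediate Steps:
v(-11, -25) - T(-7) = -11*(-25) - 1*58 = 275 - 58 = 217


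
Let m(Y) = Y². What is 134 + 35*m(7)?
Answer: 1849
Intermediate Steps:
134 + 35*m(7) = 134 + 35*7² = 134 + 35*49 = 134 + 1715 = 1849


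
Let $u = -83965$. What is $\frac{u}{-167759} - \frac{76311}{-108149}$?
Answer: $\frac{21882587834}{18142968091} \approx 1.2061$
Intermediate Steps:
$\frac{u}{-167759} - \frac{76311}{-108149} = - \frac{83965}{-167759} - \frac{76311}{-108149} = \left(-83965\right) \left(- \frac{1}{167759}\right) - - \frac{76311}{108149} = \frac{83965}{167759} + \frac{76311}{108149} = \frac{21882587834}{18142968091}$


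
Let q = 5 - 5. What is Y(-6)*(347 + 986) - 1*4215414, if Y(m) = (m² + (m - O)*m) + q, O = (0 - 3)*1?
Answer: -4143432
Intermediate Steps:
O = -3 (O = -3*1 = -3)
q = 0
Y(m) = m² + m*(3 + m) (Y(m) = (m² + (m - 1*(-3))*m) + 0 = (m² + (m + 3)*m) + 0 = (m² + (3 + m)*m) + 0 = (m² + m*(3 + m)) + 0 = m² + m*(3 + m))
Y(-6)*(347 + 986) - 1*4215414 = (-6*(3 + 2*(-6)))*(347 + 986) - 1*4215414 = -6*(3 - 12)*1333 - 4215414 = -6*(-9)*1333 - 4215414 = 54*1333 - 4215414 = 71982 - 4215414 = -4143432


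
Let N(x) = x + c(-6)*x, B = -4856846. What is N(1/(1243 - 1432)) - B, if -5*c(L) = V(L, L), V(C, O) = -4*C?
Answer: 4589719489/945 ≈ 4.8568e+6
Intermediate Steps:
c(L) = 4*L/5 (c(L) = -(-4)*L/5 = 4*L/5)
N(x) = -19*x/5 (N(x) = x + ((4/5)*(-6))*x = x - 24*x/5 = -19*x/5)
N(1/(1243 - 1432)) - B = -19/(5*(1243 - 1432)) - 1*(-4856846) = -19/5/(-189) + 4856846 = -19/5*(-1/189) + 4856846 = 19/945 + 4856846 = 4589719489/945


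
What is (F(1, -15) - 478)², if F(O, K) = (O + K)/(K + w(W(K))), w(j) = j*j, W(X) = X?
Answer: 51423241/225 ≈ 2.2855e+5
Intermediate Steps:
w(j) = j²
F(O, K) = (K + O)/(K + K²) (F(O, K) = (O + K)/(K + K²) = (K + O)/(K + K²))
(F(1, -15) - 478)² = ((-15 + 1)/((-15)*(1 - 15)) - 478)² = (-1/15*(-14)/(-14) - 478)² = (-1/15*(-1/14)*(-14) - 478)² = (-1/15 - 478)² = (-7171/15)² = 51423241/225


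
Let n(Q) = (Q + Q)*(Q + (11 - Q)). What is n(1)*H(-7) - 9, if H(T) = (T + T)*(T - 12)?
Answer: 5843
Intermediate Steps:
H(T) = 2*T*(-12 + T) (H(T) = (2*T)*(-12 + T) = 2*T*(-12 + T))
n(Q) = 22*Q (n(Q) = (2*Q)*11 = 22*Q)
n(1)*H(-7) - 9 = (22*1)*(2*(-7)*(-12 - 7)) - 9 = 22*(2*(-7)*(-19)) - 9 = 22*266 - 9 = 5852 - 9 = 5843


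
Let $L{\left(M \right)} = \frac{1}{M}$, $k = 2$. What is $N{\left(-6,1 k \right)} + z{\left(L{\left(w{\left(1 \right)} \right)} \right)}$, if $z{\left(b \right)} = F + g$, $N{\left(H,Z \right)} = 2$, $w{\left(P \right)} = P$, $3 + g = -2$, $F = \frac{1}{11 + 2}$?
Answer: $- \frac{38}{13} \approx -2.9231$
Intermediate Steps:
$F = \frac{1}{13} \approx 0.076923$
$g = -5$ ($g = -3 - 2 = -5$)
$z{\left(b \right)} = - \frac{64}{13}$ ($z{\left(b \right)} = \frac{1}{13} - 5 = - \frac{64}{13}$)
$N{\left(-6,1 k \right)} + z{\left(L{\left(w{\left(1 \right)} \right)} \right)} = 2 - \frac{64}{13} = - \frac{38}{13}$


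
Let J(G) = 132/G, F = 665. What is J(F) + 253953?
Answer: 168878877/665 ≈ 2.5395e+5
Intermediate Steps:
J(F) + 253953 = 132/665 + 253953 = 168878877/665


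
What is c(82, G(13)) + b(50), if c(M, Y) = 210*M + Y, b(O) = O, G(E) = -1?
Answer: 17269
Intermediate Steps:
c(M, Y) = Y + 210*M
c(82, G(13)) + b(50) = (-1 + 210*82) + 50 = (-1 + 17220) + 50 = 17219 + 50 = 17269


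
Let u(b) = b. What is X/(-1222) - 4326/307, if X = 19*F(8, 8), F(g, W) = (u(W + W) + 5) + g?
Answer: -5455529/375154 ≈ -14.542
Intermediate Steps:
F(g, W) = 5 + g + 2*W (F(g, W) = ((W + W) + 5) + g = (2*W + 5) + g = (5 + 2*W) + g = 5 + g + 2*W)
X = 551 (X = 19*(5 + 8 + 2*8) = 19*(5 + 8 + 16) = 19*29 = 551)
X/(-1222) - 4326/307 = 551/(-1222) - 4326/307 = 551*(-1/1222) - 4326*1/307 = -551/1222 - 4326/307 = -5455529/375154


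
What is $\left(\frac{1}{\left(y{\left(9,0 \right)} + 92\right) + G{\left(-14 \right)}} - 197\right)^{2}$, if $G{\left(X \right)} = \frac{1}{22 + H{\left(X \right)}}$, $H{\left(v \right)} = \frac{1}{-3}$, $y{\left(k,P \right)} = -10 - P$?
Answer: $\frac{1103625887296}{28440889} \approx 38804.0$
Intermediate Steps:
$H{\left(v \right)} = - \frac{1}{3}$
$G{\left(X \right)} = \frac{3}{65}$ ($G{\left(X \right)} = \frac{1}{22 - \frac{1}{3}} = \frac{1}{\frac{65}{3}} = \frac{3}{65}$)
$\left(\frac{1}{\left(y{\left(9,0 \right)} + 92\right) + G{\left(-14 \right)}} - 197\right)^{2} = \left(\frac{1}{\left(\left(-10 - 0\right) + 92\right) + \frac{3}{65}} - 197\right)^{2} = \left(\frac{1}{\left(\left(-10 + 0\right) + 92\right) + \frac{3}{65}} - 197\right)^{2} = \left(\frac{1}{\left(-10 + 92\right) + \frac{3}{65}} - 197\right)^{2} = \left(\frac{1}{82 + \frac{3}{65}} - 197\right)^{2} = \left(\frac{1}{\frac{5333}{65}} - 197\right)^{2} = \left(\frac{65}{5333} - 197\right)^{2} = \left(- \frac{1050536}{5333}\right)^{2} = \frac{1103625887296}{28440889}$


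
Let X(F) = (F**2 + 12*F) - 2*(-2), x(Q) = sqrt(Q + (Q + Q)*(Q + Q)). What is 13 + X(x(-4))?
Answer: 77 + 24*sqrt(15) ≈ 169.95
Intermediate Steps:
x(Q) = sqrt(Q + 4*Q**2) (x(Q) = sqrt(Q + (2*Q)*(2*Q)) = sqrt(Q + 4*Q**2))
X(F) = 4 + F**2 + 12*F (X(F) = (F**2 + 12*F) + 4 = 4 + F**2 + 12*F)
13 + X(x(-4)) = 13 + (4 + (sqrt(-4*(1 + 4*(-4))))**2 + 12*sqrt(-4*(1 + 4*(-4)))) = 13 + (4 + (sqrt(-4*(1 - 16)))**2 + 12*sqrt(-4*(1 - 16))) = 13 + (4 + (sqrt(-4*(-15)))**2 + 12*sqrt(-4*(-15))) = 13 + (4 + (sqrt(60))**2 + 12*sqrt(60)) = 13 + (4 + (2*sqrt(15))**2 + 12*(2*sqrt(15))) = 13 + (4 + 60 + 24*sqrt(15)) = 13 + (64 + 24*sqrt(15)) = 77 + 24*sqrt(15)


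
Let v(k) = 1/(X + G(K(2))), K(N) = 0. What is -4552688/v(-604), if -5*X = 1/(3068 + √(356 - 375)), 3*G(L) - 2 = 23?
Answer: 4552688*(-125*√19 + 383497*I)/(15*(√19 - 3068*I)) ≈ -3.7939e+7 - 0.42166*I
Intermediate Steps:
G(L) = 25/3 (G(L) = ⅔ + (⅓)*23 = ⅔ + 23/3 = 25/3)
X = -1/(5*(3068 + I*√19)) (X = -1/(5*(3068 + √(356 - 375))) = -1/(5*(3068 + √(-19))) = -1/(5*(3068 + I*√19)) ≈ -6.5189e-5 + 9.2618e-8*I)
v(k) = 1/(25/3 + I/(5*(√19 - 3068*I))) (v(k) = 1/(I/(5*(√19 - 3068*I)) + 25/3) = 1/(25/3 + I/(5*(√19 - 3068*I))))
-4552688/v(-604) = -4552688*(-383497*I + 125*√19)/(15*(√19 - 3068*I))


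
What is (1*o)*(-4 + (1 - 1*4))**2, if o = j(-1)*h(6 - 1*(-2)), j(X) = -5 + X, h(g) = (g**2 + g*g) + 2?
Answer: -38220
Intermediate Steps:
h(g) = 2 + 2*g**2 (h(g) = (g**2 + g**2) + 2 = 2*g**2 + 2 = 2 + 2*g**2)
o = -780 (o = (-5 - 1)*(2 + 2*(6 - 1*(-2))**2) = -6*(2 + 2*(6 + 2)**2) = -6*(2 + 2*8**2) = -6*(2 + 2*64) = -6*(2 + 128) = -6*130 = -780)
(1*o)*(-4 + (1 - 1*4))**2 = (1*(-780))*(-4 + (1 - 1*4))**2 = -780*(-4 + (1 - 4))**2 = -780*(-4 - 3)**2 = -780*(-7)**2 = -780*49 = -38220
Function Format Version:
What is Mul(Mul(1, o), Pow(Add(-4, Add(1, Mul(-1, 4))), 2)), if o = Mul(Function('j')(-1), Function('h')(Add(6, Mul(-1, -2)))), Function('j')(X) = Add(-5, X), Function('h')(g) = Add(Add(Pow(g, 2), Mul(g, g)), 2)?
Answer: -38220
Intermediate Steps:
Function('h')(g) = Add(2, Mul(2, Pow(g, 2))) (Function('h')(g) = Add(Add(Pow(g, 2), Pow(g, 2)), 2) = Add(Mul(2, Pow(g, 2)), 2) = Add(2, Mul(2, Pow(g, 2))))
o = -780 (o = Mul(Add(-5, -1), Add(2, Mul(2, Pow(Add(6, Mul(-1, -2)), 2)))) = Mul(-6, Add(2, Mul(2, Pow(Add(6, 2), 2)))) = Mul(-6, Add(2, Mul(2, Pow(8, 2)))) = Mul(-6, Add(2, Mul(2, 64))) = Mul(-6, Add(2, 128)) = Mul(-6, 130) = -780)
Mul(Mul(1, o), Pow(Add(-4, Add(1, Mul(-1, 4))), 2)) = Mul(Mul(1, -780), Pow(Add(-4, Add(1, Mul(-1, 4))), 2)) = Mul(-780, Pow(Add(-4, Add(1, -4)), 2)) = Mul(-780, Pow(Add(-4, -3), 2)) = Mul(-780, Pow(-7, 2)) = Mul(-780, 49) = -38220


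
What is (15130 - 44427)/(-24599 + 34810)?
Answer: -29297/10211 ≈ -2.8692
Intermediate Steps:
(15130 - 44427)/(-24599 + 34810) = -29297/10211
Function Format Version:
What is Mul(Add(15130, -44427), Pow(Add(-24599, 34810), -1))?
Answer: Rational(-29297, 10211) ≈ -2.8692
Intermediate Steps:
Mul(Add(15130, -44427), Pow(Add(-24599, 34810), -1)) = Mul(-29297, Pow(10211, -1)) = Mul(-29297, Rational(1, 10211)) = Rational(-29297, 10211)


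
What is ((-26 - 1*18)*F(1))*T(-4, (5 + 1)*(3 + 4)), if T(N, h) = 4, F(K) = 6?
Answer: -1056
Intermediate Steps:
((-26 - 1*18)*F(1))*T(-4, (5 + 1)*(3 + 4)) = ((-26 - 1*18)*6)*4 = ((-26 - 18)*6)*4 = -44*6*4 = -264*4 = -1056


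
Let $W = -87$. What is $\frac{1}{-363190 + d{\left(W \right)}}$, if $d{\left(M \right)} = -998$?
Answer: $- \frac{1}{364188} \approx -2.7458 \cdot 10^{-6}$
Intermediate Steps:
$\frac{1}{-363190 + d{\left(W \right)}} = \frac{1}{-363190 - 998} = \frac{1}{-364188} = - \frac{1}{364188}$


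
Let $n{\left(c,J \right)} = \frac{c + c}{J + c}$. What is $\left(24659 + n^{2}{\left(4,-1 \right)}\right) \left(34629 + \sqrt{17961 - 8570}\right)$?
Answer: $\frac{2562488285}{3} + \frac{221995 \sqrt{9391}}{9} \approx 8.5655 \cdot 10^{8}$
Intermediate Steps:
$n{\left(c,J \right)} = \frac{2 c}{J + c}$
$\left(24659 + n^{2}{\left(4,-1 \right)}\right) \left(34629 + \sqrt{17961 - 8570}\right) = \left(24659 + \left(2 \cdot 4 \frac{1}{-1 + 4}\right)^{2}\right) \left(34629 + \sqrt{17961 - 8570}\right) = \left(24659 + \left(2 \cdot 4 \cdot \frac{1}{3}\right)^{2}\right) \left(34629 + \sqrt{9391}\right) = \left(24659 + \left(\frac{8}{3}\right)^{2}\right) \left(34629 + \sqrt{9391}\right) = \left(24659 + \frac{64}{9}\right) \left(34629 + \sqrt{9391}\right) = \frac{221995 \left(34629 + \sqrt{9391}\right)}{9} = \frac{2562488285}{3} + \frac{221995 \sqrt{9391}}{9}$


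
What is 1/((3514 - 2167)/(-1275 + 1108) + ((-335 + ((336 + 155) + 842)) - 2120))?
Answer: -167/188721 ≈ -0.00088490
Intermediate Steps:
1/((3514 - 2167)/(-1275 + 1108) + ((-335 + ((336 + 155) + 842)) - 2120)) = 1/(1347/(-167) + ((-335 + (491 + 842)) - 2120)) = 1/(1347*(-1/167) + ((-335 + 1333) - 2120)) = 1/(-1347/167 + (998 - 2120)) = 1/(-1347/167 - 1122) = 1/(-188721/167) = -167/188721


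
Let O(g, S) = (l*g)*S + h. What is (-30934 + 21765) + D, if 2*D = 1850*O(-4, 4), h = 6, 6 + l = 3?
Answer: 40781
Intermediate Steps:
l = -3 (l = -6 + 3 = -3)
O(g, S) = 6 - 3*S*g (O(g, S) = (-3*g)*S + 6 = -3*S*g + 6 = 6 - 3*S*g)
D = 49950 (D = (1850*(6 - 3*4*(-4)))/2 = (1850*(6 + 48))/2 = (1850*54)/2 = (1/2)*99900 = 49950)
(-30934 + 21765) + D = (-30934 + 21765) + 49950 = -9169 + 49950 = 40781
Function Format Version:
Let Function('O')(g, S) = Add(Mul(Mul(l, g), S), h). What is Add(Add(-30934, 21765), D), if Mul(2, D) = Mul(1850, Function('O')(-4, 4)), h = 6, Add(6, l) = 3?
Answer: 40781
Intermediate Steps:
l = -3 (l = Add(-6, 3) = -3)
Function('O')(g, S) = Add(6, Mul(-3, S, g)) (Function('O')(g, S) = Add(Mul(Mul(-3, g), S), 6) = Add(Mul(-3, S, g), 6) = Add(6, Mul(-3, S, g)))
D = 49950 (D = Mul(Rational(1, 2), Mul(1850, Add(6, Mul(-3, 4, -4)))) = Mul(Rational(1, 2), Mul(1850, Add(6, 48))) = Mul(Rational(1, 2), Mul(1850, 54)) = Mul(Rational(1, 2), 99900) = 49950)
Add(Add(-30934, 21765), D) = Add(Add(-30934, 21765), 49950) = Add(-9169, 49950) = 40781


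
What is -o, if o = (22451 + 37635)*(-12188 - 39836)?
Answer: 3125914064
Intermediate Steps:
o = -3125914064 (o = 60086*(-52024) = -3125914064)
-o = -1*(-3125914064) = 3125914064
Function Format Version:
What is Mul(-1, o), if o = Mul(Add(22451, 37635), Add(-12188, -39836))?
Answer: 3125914064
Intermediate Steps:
o = -3125914064 (o = Mul(60086, -52024) = -3125914064)
Mul(-1, o) = Mul(-1, -3125914064) = 3125914064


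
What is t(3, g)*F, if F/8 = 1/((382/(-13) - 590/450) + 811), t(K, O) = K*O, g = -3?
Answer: -21060/228239 ≈ -0.092272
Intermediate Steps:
F = 2340/228239 (F = 8/((382/(-13) - 590/450) + 811) = 8/((382*(-1/13) - 590*1/450) + 811) = 8/((-382/13 - 59/45) + 811) = 8/(-17957/585 + 811) = 8/(456478/585) = 8*(585/456478) = 2340/228239 ≈ 0.010252)
t(3, g)*F = (3*(-3))*(2340/228239) = -9*2340/228239 = -21060/228239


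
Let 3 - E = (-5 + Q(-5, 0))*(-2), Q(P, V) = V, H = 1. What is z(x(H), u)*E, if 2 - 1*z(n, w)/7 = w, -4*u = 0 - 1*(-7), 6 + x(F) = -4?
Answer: -735/4 ≈ -183.75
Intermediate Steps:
x(F) = -10 (x(F) = -6 - 4 = -10)
u = -7/4 (u = -(0 - 1*(-7))/4 = -(0 + 7)/4 = -¼*7 = -7/4 ≈ -1.7500)
z(n, w) = 14 - 7*w
E = -7 (E = 3 - (-5 + 0)*(-2) = 3 - (-5)*(-2) = 3 - 1*10 = 3 - 10 = -7)
z(x(H), u)*E = (14 - 7*(-7/4))*(-7) = (14 + 49/4)*(-7) = (105/4)*(-7) = -735/4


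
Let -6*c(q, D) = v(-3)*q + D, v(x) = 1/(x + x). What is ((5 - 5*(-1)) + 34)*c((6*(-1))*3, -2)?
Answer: -22/3 ≈ -7.3333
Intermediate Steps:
v(x) = 1/(2*x)
c(q, D) = -D/6 + q/36 (c(q, D) = -(((1/2)/(-3))*q + D)/6 = -(((1/2)*(-1/3))*q + D)/6 = -(-q/6 + D)/6 = -(D - q/6)/6 = -D/6 + q/36)
((5 - 5*(-1)) + 34)*c((6*(-1))*3, -2) = ((5 - 5*(-1)) + 34)*(-1/6*(-2) + ((6*(-1))*3)/36) = ((5 + 5) + 34)*(1/3 + (-6*3)/36) = (10 + 34)*(1/3 + (1/36)*(-18)) = 44*(1/3 - 1/2) = 44*(-1/6) = -22/3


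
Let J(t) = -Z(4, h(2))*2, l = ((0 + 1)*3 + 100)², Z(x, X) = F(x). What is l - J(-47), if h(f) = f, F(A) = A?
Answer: 10617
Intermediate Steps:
Z(x, X) = x
l = 10609 (l = (1*3 + 100)² = (3 + 100)² = 103² = 10609)
J(t) = -8 (J(t) = -1*4*2 = -4*2 = -8)
l - J(-47) = 10609 - 1*(-8) = 10609 + 8 = 10617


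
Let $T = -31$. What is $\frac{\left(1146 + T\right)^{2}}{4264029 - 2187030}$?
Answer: $\frac{1243225}{2076999} \approx 0.59857$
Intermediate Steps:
$\frac{\left(1146 + T\right)^{2}}{4264029 - 2187030} = \frac{\left(1146 - 31\right)^{2}}{4264029 - 2187030} = \frac{1115^{2}}{4264029 - 2187030} = \frac{1243225}{2076999}$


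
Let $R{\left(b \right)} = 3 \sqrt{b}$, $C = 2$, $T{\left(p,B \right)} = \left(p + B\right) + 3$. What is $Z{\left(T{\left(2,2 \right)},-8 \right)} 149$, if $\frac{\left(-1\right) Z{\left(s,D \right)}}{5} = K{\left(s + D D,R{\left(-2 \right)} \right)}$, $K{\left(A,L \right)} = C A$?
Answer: $-105790$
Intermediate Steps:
$T{\left(p,B \right)} = 3 + B + p$ ($T{\left(p,B \right)} = \left(B + p\right) + 3 = 3 + B + p$)
$K{\left(A,L \right)} = 2 A$
$Z{\left(s,D \right)} = - 10 s - 10 D^{2}$ ($Z{\left(s,D \right)} = - 5 \cdot 2 \left(s + D D\right) = - 5 \cdot 2 \left(s + D^{2}\right) = - 5 \left(2 s + 2 D^{2}\right) = - 10 s - 10 D^{2}$)
$Z{\left(T{\left(2,2 \right)},-8 \right)} 149 = \left(- 10 \left(3 + 2 + 2\right) - 10 \left(-8\right)^{2}\right) 149 = \left(\left(-10\right) 7 - 640\right) 149 = \left(-70 - 640\right) 149 = \left(-710\right) 149 = -105790$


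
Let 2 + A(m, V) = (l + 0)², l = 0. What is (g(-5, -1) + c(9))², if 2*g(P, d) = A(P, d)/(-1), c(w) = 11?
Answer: 144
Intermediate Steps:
A(m, V) = -2 (A(m, V) = -2 + (0 + 0)² = -2 + 0² = -2 + 0 = -2)
g(P, d) = 1 (g(P, d) = (-2/(-1))/2 = (-2*(-1))/2 = (½)*2 = 1)
(g(-5, -1) + c(9))² = (1 + 11)² = 12² = 144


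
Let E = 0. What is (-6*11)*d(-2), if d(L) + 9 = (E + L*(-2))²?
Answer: -462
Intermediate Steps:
d(L) = -9 + 4*L² (d(L) = -9 + (0 + L*(-2))² = -9 + (0 - 2*L)² = -9 + (-2*L)² = -9 + 4*L²)
(-6*11)*d(-2) = (-6*11)*(-9 + 4*(-2)²) = -66*(-9 + 4*4) = -66*(-9 + 16) = -66*7 = -462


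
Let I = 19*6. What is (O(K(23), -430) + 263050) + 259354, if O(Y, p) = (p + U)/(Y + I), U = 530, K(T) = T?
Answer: 71569448/137 ≈ 5.2240e+5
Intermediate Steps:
I = 114
O(Y, p) = (530 + p)/(114 + Y) (O(Y, p) = (p + 530)/(Y + 114) = (530 + p)/(114 + Y))
(O(K(23), -430) + 263050) + 259354 = ((530 - 430)/(114 + 23) + 263050) + 259354 = (100/137 + 263050) + 259354 = 36037950/137 + 259354 = 71569448/137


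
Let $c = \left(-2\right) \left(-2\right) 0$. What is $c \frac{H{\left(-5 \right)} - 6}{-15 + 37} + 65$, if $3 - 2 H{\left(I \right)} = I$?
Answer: $65$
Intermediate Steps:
$H{\left(I \right)} = \frac{3}{2} - \frac{I}{2}$
$c = 0$ ($c = 4 \cdot 0 = 0$)
$c \frac{H{\left(-5 \right)} - 6}{-15 + 37} + 65 = 0 \frac{\left(\frac{3}{2} - - \frac{5}{2}\right) - 6}{-15 + 37} + 65 = 0 \frac{\left(\frac{3}{2} + \frac{5}{2}\right) - 6}{22} + 65 = 0 \left(4 - 6\right) \frac{1}{22} + 65 = 0 \left(\left(-2\right) \frac{1}{22}\right) + 65 = 0 \left(- \frac{1}{11}\right) + 65 = 0 + 65 = 65$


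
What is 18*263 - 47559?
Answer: -42825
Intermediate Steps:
18*263 - 47559 = 4734 - 47559 = -42825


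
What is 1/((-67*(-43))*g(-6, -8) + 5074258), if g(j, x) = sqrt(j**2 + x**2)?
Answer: 1/5103068 ≈ 1.9596e-7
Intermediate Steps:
1/((-67*(-43))*g(-6, -8) + 5074258) = 1/((-67*(-43))*sqrt((-6)**2 + (-8)**2) + 5074258) = 1/(2881*sqrt(36 + 64) + 5074258) = 1/(2881*sqrt(100) + 5074258) = 1/(2881*10 + 5074258) = 1/(28810 + 5074258) = 1/5103068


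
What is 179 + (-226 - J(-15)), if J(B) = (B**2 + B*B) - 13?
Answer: -484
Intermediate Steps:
J(B) = -13 + 2*B**2 (J(B) = (B**2 + B**2) - 13 = 2*B**2 - 13 = -13 + 2*B**2)
179 + (-226 - J(-15)) = 179 + (-226 - (-13 + 2*(-15)**2)) = 179 + (-226 - (-13 + 2*225)) = 179 + (-226 - (-13 + 450)) = 179 + (-226 - 1*437) = 179 + (-226 - 437) = 179 - 663 = -484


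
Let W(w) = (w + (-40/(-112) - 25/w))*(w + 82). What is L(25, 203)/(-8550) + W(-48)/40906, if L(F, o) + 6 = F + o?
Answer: -70869569/1088099600 ≈ -0.065132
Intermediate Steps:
W(w) = (82 + w)*(5/14 + w - 25/w) (W(w) = (w + (-40*(-1/112) - 25/w))*(82 + w) = (w + (5/14 - 25/w))*(82 + w) = (5/14 + w - 25/w)*(82 + w) = (82 + w)*(5/14 + w - 25/w))
L(F, o) = -6 + F + o (L(F, o) = -6 + (F + o) = -6 + F + o)
L(25, 203)/(-8550) + W(-48)/40906 = (-6 + 25 + 203)/(-8550) + (30/7 + (-48)² - 2050/(-48) + (1153/14)*(-48))/40906 = 222*(-1/8550) + (30/7 + 2304 - 2050*(-1/48) - 27672/7)*(1/40906) = -37/1425 + (30/7 + 2304 + 1025/24 - 27672/7)*(1/40906) = -37/1425 - 269161/168*1/40906 = -37/1425 - 269161/6872208 = -70869569/1088099600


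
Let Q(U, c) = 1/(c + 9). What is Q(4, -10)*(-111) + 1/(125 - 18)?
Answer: 11878/107 ≈ 111.01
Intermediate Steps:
Q(U, c) = 1/(9 + c)
Q(4, -10)*(-111) + 1/(125 - 18) = -111/(9 - 10) + 1/(125 - 18) = -111/(-1) + 1/107 = -1*(-111) + 1/107 = 111 + 1/107 = 11878/107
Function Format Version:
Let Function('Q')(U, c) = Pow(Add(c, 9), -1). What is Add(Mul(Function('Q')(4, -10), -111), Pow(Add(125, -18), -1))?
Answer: Rational(11878, 107) ≈ 111.01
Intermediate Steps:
Function('Q')(U, c) = Pow(Add(9, c), -1)
Add(Mul(Function('Q')(4, -10), -111), Pow(Add(125, -18), -1)) = Add(Mul(Pow(Add(9, -10), -1), -111), Pow(Add(125, -18), -1)) = Add(Mul(Pow(-1, -1), -111), Pow(107, -1)) = Add(Mul(-1, -111), Rational(1, 107)) = Add(111, Rational(1, 107)) = Rational(11878, 107)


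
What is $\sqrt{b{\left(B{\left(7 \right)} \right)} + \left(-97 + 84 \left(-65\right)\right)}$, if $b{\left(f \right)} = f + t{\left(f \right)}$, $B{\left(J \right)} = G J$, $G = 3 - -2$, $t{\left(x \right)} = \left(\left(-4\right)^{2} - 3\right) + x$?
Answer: $i \sqrt{5474} \approx 73.986 i$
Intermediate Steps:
$t{\left(x \right)} = 13 + x$ ($t{\left(x \right)} = \left(16 - 3\right) + x = 13 + x$)
$G = 5$ ($G = 3 + 2 = 5$)
$B{\left(J \right)} = 5 J$
$b{\left(f \right)} = 13 + 2 f$ ($b{\left(f \right)} = f + \left(13 + f\right) = 13 + 2 f$)
$\sqrt{b{\left(B{\left(7 \right)} \right)} + \left(-97 + 84 \left(-65\right)\right)} = \sqrt{\left(13 + 2 \cdot 5 \cdot 7\right) + \left(-97 + 84 \left(-65\right)\right)} = \sqrt{\left(13 + 2 \cdot 35\right) - 5557} = \sqrt{\left(13 + 70\right) - 5557} = \sqrt{83 - 5557} = \sqrt{-5474} = i \sqrt{5474}$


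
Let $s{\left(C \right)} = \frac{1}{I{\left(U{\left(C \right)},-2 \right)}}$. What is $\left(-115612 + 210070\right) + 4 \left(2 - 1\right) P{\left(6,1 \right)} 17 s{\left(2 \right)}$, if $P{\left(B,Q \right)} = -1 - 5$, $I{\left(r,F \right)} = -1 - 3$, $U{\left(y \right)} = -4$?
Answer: $94560$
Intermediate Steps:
$I{\left(r,F \right)} = -4$ ($I{\left(r,F \right)} = -1 - 3 = -4$)
$s{\left(C \right)} = - \frac{1}{4}$ ($s{\left(C \right)} = \frac{1}{-4} = - \frac{1}{4}$)
$P{\left(B,Q \right)} = -6$ ($P{\left(B,Q \right)} = -1 - 5 = -6$)
$\left(-115612 + 210070\right) + 4 \left(2 - 1\right) P{\left(6,1 \right)} 17 s{\left(2 \right)} = \left(-115612 + 210070\right) + 4 \left(2 - 1\right) \left(\left(-6\right) 17\right) \left(- \frac{1}{4}\right) = 94458 + 4 \cdot 1 \left(-102\right) \left(- \frac{1}{4}\right) = 94458 + 4 \left(-102\right) \left(- \frac{1}{4}\right) = 94458 - -102 = 94458 + 102 = 94560$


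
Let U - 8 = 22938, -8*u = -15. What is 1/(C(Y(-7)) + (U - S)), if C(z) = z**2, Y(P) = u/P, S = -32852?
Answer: 3136/174982753 ≈ 1.7922e-5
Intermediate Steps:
u = 15/8 (u = -1/8*(-15) = 15/8 ≈ 1.8750)
U = 22946 (U = 8 + 22938 = 22946)
Y(P) = 15/(8*P)
1/(C(Y(-7)) + (U - S)) = 1/(((15/8)/(-7))**2 + (22946 - 1*(-32852))) = 1/(((15/8)*(-1/7))**2 + (22946 + 32852)) = 1/((-15/56)**2 + 55798) = 1/(225/3136 + 55798) = 1/(174982753/3136) = 3136/174982753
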